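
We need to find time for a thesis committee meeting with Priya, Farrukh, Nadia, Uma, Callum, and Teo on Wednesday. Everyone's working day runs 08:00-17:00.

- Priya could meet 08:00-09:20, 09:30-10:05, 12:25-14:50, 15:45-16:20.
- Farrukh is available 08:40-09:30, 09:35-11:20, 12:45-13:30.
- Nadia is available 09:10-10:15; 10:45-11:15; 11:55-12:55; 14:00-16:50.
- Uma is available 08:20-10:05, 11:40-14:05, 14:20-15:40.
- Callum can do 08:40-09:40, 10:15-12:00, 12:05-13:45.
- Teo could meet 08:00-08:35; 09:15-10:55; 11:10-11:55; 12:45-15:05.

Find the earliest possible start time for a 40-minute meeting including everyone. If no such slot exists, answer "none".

none

Priya ∩ Farrukh: 08:40-09:20, 09:35-10:05, 12:45-13:30.
Priya ∩ Farrukh ∩ Nadia: 09:10-09:20, 09:35-10:05, 12:45-12:55.
Priya ∩ Farrukh ∩ Nadia ∩ Uma: 09:10-09:20, 09:35-10:05, 12:45-12:55.
Priya ∩ Farrukh ∩ Nadia ∩ Uma ∩ Callum: 09:10-09:20, 09:35-09:40, 12:45-12:55.
Priya ∩ Farrukh ∩ Nadia ∩ Uma ∩ Callum ∩ Teo: 09:15-09:20, 09:35-09:40, 12:45-12:55.
So the common availability across everyone is 09:15-09:20, 09:35-09:40, 12:45-12:55.
No common window is at least 40 minutes long.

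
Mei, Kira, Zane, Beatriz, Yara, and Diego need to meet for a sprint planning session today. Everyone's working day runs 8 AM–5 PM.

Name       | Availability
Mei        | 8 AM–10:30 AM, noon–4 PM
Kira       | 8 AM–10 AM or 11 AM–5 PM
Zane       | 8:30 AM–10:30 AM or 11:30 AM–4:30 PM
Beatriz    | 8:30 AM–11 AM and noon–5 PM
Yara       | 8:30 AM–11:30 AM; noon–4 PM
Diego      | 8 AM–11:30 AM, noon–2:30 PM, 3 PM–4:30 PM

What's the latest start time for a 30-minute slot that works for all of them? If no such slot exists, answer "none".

15:30

Mei ∩ Kira: 08:00-10:00, 12:00-16:00.
Mei ∩ Kira ∩ Zane: 08:30-10:00, 12:00-16:00.
Mei ∩ Kira ∩ Zane ∩ Beatriz: 08:30-10:00, 12:00-16:00.
Mei ∩ Kira ∩ Zane ∩ Beatriz ∩ Yara: 08:30-10:00, 12:00-16:00.
Mei ∩ Kira ∩ Zane ∩ Beatriz ∩ Yara ∩ Diego: 08:30-10:00, 12:00-14:30, 15:00-16:00.
Those are the intersection windows.
The last common window of at least 30 minutes is 15:00-16:00; a 30-minute meeting can start as late as 15:30 and still end by 16:00.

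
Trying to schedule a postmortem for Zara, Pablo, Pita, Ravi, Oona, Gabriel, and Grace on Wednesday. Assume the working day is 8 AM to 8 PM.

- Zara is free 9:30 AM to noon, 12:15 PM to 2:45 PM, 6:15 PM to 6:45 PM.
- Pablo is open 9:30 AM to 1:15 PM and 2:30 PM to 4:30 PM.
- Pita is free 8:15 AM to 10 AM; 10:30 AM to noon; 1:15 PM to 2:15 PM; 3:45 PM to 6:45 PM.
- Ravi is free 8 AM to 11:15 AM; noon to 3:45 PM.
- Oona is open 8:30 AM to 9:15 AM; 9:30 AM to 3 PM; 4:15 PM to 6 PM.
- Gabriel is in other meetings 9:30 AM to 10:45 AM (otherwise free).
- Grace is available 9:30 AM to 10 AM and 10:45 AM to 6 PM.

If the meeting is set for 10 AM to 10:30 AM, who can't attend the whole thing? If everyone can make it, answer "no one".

Gabriel, Grace, Pita

Zara free: 09:30-12:00, 12:15-14:45, 18:15-18:45.
Pablo free: 09:30-13:15, 14:30-16:30.
Pita free: 08:15-10:00, 10:30-12:00, 13:15-14:15, 15:45-18:45.
Ravi free: 08:00-11:15, 12:00-15:45.
Oona free: 08:30-09:15, 09:30-15:00, 16:15-18:00.
Gabriel free: 08:00-09:30, 10:45-20:00 (invert busy blocks within the working day).
Grace free: 09:30-10:00, 10:45-18:00.
Zara: free for 10:00-10:30. Pablo: free for 10:00-10:30. Pita: not fully free for 10:00-10:30. Ravi: free for 10:00-10:30. Oona: free for 10:00-10:30. Gabriel: not fully free for 10:00-10:30. Grace: not fully free for 10:00-10:30.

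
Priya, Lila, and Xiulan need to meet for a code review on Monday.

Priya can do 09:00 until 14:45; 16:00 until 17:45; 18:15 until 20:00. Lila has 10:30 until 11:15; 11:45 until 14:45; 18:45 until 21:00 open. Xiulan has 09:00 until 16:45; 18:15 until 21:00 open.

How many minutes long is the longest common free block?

180

Priya ∩ Lila: 10:30-11:15, 11:45-14:45, 18:45-20:00.
Priya ∩ Lila ∩ Xiulan: 10:30-11:15, 11:45-14:45, 18:45-20:00.
The longest is 11:45-14:45 at 180 minutes.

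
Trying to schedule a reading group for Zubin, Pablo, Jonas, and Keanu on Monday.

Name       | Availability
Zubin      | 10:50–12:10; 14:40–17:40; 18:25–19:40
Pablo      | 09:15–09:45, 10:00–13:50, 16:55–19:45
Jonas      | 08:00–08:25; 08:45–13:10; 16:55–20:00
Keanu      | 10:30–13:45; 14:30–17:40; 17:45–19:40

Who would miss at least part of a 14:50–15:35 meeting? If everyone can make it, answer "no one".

Zubin: free for 14:50-15:35. Pablo: not fully free for 14:50-15:35. Jonas: not fully free for 14:50-15:35. Keanu: free for 14:50-15:35.

Jonas, Pablo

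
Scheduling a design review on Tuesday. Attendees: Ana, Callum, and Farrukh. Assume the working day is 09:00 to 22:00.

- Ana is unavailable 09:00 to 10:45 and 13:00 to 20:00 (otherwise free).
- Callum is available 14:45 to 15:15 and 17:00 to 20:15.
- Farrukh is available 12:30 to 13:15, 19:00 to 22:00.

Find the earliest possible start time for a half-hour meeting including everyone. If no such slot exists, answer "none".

none

Ana free: 10:45-13:00, 20:00-22:00 (invert busy blocks within the working day).
Callum free: 14:45-15:15, 17:00-20:15.
Farrukh free: 12:30-13:15, 19:00-22:00.
Ana ∩ Callum: 20:00-20:15.
Ana ∩ Callum ∩ Farrukh: 20:00-20:15.
So the common availability across everyone is 20:00-20:15.
No common window is at least 30 minutes long.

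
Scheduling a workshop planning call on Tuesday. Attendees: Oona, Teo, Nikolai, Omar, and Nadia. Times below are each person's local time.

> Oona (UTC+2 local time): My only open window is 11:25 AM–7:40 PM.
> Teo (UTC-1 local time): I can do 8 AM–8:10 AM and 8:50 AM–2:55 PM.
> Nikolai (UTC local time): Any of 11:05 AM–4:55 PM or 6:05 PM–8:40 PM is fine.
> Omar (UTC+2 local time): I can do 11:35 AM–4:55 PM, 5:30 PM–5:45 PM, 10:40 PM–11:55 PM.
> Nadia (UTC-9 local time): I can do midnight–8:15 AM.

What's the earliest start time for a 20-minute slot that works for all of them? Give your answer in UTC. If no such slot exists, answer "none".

11:05

Oona in UTC: 09:25-17:40 (subtract 2h to convert from UTC+2).
Teo in UTC: 09:00-09:10, 09:50-15:55 (add 1h to convert from UTC-1).
Nikolai in UTC: 11:05-16:55, 18:05-20:40.
Omar in UTC: 09:35-14:55, 15:30-15:45, 20:40-21:55 (subtract 2h to convert from UTC+2).
Nadia in UTC: 09:00-17:15 (add 9h to convert from UTC-9).
Oona ∩ Teo: 09:50-15:55.
Oona ∩ Teo ∩ Nikolai: 11:05-15:55.
Oona ∩ Teo ∩ Nikolai ∩ Omar: 11:05-14:55, 15:30-15:45.
Oona ∩ Teo ∩ Nikolai ∩ Omar ∩ Nadia: 11:05-14:55, 15:30-15:45.
The first common window of at least 20 minutes is 11:05-14:55, so the earliest start is 11:05.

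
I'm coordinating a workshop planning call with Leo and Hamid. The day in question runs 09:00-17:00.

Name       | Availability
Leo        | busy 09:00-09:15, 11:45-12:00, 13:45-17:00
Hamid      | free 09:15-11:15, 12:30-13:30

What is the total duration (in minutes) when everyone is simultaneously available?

Leo free: 09:15-11:45, 12:00-13:45 (invert busy blocks within the working day).
Hamid free: 09:15-11:15, 12:30-13:30.
Leo ∩ Hamid: 09:15-11:15, 12:30-13:30.
Summing the common windows: 120 + 60 = 180 minutes.

180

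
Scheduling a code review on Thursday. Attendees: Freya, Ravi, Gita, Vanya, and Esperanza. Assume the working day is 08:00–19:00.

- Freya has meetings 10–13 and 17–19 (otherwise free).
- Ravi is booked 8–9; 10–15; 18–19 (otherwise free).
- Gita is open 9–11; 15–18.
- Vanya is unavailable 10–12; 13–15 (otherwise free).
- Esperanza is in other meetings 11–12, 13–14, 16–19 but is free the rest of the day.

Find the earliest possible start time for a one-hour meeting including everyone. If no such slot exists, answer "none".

09:00

Freya free: 08:00-10:00, 13:00-17:00 (invert busy blocks within the working day).
Ravi free: 09:00-10:00, 15:00-18:00 (invert busy blocks within the working day).
Gita free: 09:00-11:00, 15:00-18:00.
Vanya free: 08:00-10:00, 12:00-13:00, 15:00-19:00 (invert busy blocks within the working day).
Esperanza free: 08:00-11:00, 12:00-13:00, 14:00-16:00 (invert busy blocks within the working day).
Freya ∩ Ravi: 09:00-10:00, 15:00-17:00.
Freya ∩ Ravi ∩ Gita: 09:00-10:00, 15:00-17:00.
Freya ∩ Ravi ∩ Gita ∩ Vanya: 09:00-10:00, 15:00-17:00.
Freya ∩ Ravi ∩ Gita ∩ Vanya ∩ Esperanza: 09:00-10:00, 15:00-16:00.
The first common window of at least 60 minutes is 09:00-10:00, so the earliest start is 09:00.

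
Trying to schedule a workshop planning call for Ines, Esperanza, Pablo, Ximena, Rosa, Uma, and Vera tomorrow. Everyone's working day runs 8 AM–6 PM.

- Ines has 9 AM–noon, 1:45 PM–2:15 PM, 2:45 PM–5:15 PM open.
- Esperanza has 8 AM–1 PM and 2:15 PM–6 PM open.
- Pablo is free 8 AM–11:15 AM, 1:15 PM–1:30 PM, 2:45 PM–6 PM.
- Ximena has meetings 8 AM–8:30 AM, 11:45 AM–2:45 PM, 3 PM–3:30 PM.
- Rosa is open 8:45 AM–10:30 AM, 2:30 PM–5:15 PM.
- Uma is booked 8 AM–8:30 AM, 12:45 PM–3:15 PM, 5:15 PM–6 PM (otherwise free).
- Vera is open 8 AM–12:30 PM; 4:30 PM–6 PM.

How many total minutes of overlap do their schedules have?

Ines free: 09:00-12:00, 13:45-14:15, 14:45-17:15.
Esperanza free: 08:00-13:00, 14:15-18:00.
Pablo free: 08:00-11:15, 13:15-13:30, 14:45-18:00.
Ximena free: 08:30-11:45, 14:45-15:00, 15:30-18:00 (invert busy blocks within the working day).
Rosa free: 08:45-10:30, 14:30-17:15.
Uma free: 08:30-12:45, 15:15-17:15 (invert busy blocks within the working day).
Vera free: 08:00-12:30, 16:30-18:00.
Ines ∩ Esperanza: 09:00-12:00, 14:45-17:15.
Ines ∩ Esperanza ∩ Pablo: 09:00-11:15, 14:45-17:15.
Ines ∩ Esperanza ∩ Pablo ∩ Ximena: 09:00-11:15, 14:45-15:00, 15:30-17:15.
Ines ∩ Esperanza ∩ Pablo ∩ Ximena ∩ Rosa: 09:00-10:30, 14:45-15:00, 15:30-17:15.
Ines ∩ Esperanza ∩ Pablo ∩ Ximena ∩ Rosa ∩ Uma: 09:00-10:30, 15:30-17:15.
Ines ∩ Esperanza ∩ Pablo ∩ Ximena ∩ Rosa ∩ Uma ∩ Vera: 09:00-10:30, 16:30-17:15.
Summing the common windows: 90 + 45 = 135 minutes.

135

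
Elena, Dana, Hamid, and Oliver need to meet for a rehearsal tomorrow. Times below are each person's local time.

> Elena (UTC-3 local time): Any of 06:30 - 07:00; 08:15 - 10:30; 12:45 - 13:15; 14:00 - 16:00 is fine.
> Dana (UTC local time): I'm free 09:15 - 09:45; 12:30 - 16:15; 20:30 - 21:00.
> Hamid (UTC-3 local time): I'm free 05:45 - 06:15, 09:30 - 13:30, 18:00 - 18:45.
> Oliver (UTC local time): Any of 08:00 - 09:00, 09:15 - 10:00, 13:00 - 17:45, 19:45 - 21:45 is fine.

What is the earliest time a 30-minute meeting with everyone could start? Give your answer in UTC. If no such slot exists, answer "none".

13:00

Elena in UTC: 09:30-10:00, 11:15-13:30, 15:45-16:15, 17:00-19:00 (add 3h to convert from UTC-3).
Dana in UTC: 09:15-09:45, 12:30-16:15, 20:30-21:00.
Hamid in UTC: 08:45-09:15, 12:30-16:30, 21:00-21:45 (add 3h to convert from UTC-3).
Oliver in UTC: 08:00-09:00, 09:15-10:00, 13:00-17:45, 19:45-21:45.
Elena ∩ Dana: 09:30-09:45, 12:30-13:30, 15:45-16:15.
Elena ∩ Dana ∩ Hamid: 12:30-13:30, 15:45-16:15.
Elena ∩ Dana ∩ Hamid ∩ Oliver: 13:00-13:30, 15:45-16:15.
The first common window of at least 30 minutes is 13:00-13:30, so the earliest start is 13:00.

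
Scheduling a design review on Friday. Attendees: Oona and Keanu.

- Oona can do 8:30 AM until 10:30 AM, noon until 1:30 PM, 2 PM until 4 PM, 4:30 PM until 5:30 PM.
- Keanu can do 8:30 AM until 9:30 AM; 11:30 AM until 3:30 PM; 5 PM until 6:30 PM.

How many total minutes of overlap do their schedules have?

270

Oona ∩ Keanu: 08:30-09:30, 12:00-13:30, 14:00-15:30, 17:00-17:30.
Summing the common windows: 60 + 90 + 90 + 30 = 270 minutes.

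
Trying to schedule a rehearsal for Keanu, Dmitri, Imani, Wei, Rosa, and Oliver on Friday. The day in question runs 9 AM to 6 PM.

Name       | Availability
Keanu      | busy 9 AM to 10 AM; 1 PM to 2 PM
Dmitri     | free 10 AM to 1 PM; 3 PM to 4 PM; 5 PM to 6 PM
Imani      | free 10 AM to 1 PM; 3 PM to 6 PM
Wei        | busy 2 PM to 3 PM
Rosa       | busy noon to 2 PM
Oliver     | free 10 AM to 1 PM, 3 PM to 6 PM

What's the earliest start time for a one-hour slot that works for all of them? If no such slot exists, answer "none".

10:00

Keanu free: 10:00-13:00, 14:00-18:00 (invert busy blocks within the working day).
Dmitri free: 10:00-13:00, 15:00-16:00, 17:00-18:00.
Imani free: 10:00-13:00, 15:00-18:00.
Wei free: 09:00-14:00, 15:00-18:00 (invert busy blocks within the working day).
Rosa free: 09:00-12:00, 14:00-18:00 (invert busy blocks within the working day).
Oliver free: 10:00-13:00, 15:00-18:00.
Keanu ∩ Dmitri: 10:00-13:00, 15:00-16:00, 17:00-18:00.
Keanu ∩ Dmitri ∩ Imani: 10:00-13:00, 15:00-16:00, 17:00-18:00.
Keanu ∩ Dmitri ∩ Imani ∩ Wei: 10:00-13:00, 15:00-16:00, 17:00-18:00.
Keanu ∩ Dmitri ∩ Imani ∩ Wei ∩ Rosa: 10:00-12:00, 15:00-16:00, 17:00-18:00.
Keanu ∩ Dmitri ∩ Imani ∩ Wei ∩ Rosa ∩ Oliver: 10:00-12:00, 15:00-16:00, 17:00-18:00.
Those are the intersection windows.
The first common window of at least 60 minutes is 10:00-12:00, so the earliest start is 10:00.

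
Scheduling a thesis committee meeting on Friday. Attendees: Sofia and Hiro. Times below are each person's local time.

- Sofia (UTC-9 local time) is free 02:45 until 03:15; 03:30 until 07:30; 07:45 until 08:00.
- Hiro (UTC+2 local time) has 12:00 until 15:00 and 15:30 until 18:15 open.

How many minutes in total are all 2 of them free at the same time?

Sofia in UTC: 11:45-12:15, 12:30-16:30, 16:45-17:00 (add 9h to convert from UTC-9).
Hiro in UTC: 10:00-13:00, 13:30-16:15 (subtract 2h to convert from UTC+2).
Sofia ∩ Hiro: 11:45-12:15, 12:30-13:00, 13:30-16:15.
So the common availability across everyone is 11:45-12:15, 12:30-13:00, 13:30-16:15.
Summing the common windows: 30 + 30 + 165 = 225 minutes.

225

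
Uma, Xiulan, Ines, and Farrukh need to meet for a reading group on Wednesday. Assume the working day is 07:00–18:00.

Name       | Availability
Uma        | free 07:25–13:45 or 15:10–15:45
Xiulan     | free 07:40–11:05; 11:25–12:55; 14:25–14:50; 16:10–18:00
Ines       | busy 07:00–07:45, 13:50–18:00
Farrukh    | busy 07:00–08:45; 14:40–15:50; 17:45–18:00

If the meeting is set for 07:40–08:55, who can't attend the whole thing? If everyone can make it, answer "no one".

Uma free: 07:25-13:45, 15:10-15:45.
Xiulan free: 07:40-11:05, 11:25-12:55, 14:25-14:50, 16:10-18:00.
Ines free: 07:45-13:50 (invert busy blocks within the working day).
Farrukh free: 08:45-14:40, 15:50-17:45 (invert busy blocks within the working day).
Uma: free for 07:40-08:55. Xiulan: free for 07:40-08:55. Ines: not fully free for 07:40-08:55. Farrukh: not fully free for 07:40-08:55.

Farrukh, Ines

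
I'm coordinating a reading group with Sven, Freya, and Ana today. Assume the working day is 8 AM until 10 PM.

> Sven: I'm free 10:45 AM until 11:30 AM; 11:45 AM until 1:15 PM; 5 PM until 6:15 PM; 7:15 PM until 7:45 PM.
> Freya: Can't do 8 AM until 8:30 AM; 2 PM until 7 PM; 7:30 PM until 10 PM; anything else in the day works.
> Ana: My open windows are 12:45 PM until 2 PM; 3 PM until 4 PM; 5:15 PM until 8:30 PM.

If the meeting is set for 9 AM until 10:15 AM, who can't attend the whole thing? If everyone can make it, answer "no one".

Sven free: 10:45-11:30, 11:45-13:15, 17:00-18:15, 19:15-19:45.
Freya free: 08:30-14:00, 19:00-19:30 (invert busy blocks within the working day).
Ana free: 12:45-14:00, 15:00-16:00, 17:15-20:30.
Sven: not fully free for 09:00-10:15. Freya: free for 09:00-10:15. Ana: not fully free for 09:00-10:15.

Ana, Sven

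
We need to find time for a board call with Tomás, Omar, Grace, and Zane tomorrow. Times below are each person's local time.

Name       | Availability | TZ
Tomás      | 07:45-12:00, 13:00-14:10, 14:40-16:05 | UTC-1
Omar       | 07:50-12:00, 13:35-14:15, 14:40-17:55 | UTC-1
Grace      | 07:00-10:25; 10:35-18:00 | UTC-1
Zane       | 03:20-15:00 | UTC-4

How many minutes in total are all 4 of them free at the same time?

Tomás in UTC: 08:45-13:00, 14:00-15:10, 15:40-17:05 (add 1h to convert from UTC-1).
Omar in UTC: 08:50-13:00, 14:35-15:15, 15:40-18:55 (add 1h to convert from UTC-1).
Grace in UTC: 08:00-11:25, 11:35-19:00 (add 1h to convert from UTC-1).
Zane in UTC: 07:20-19:00 (add 4h to convert from UTC-4).
Tomás ∩ Omar: 08:50-13:00, 14:35-15:10, 15:40-17:05.
Tomás ∩ Omar ∩ Grace: 08:50-11:25, 11:35-13:00, 14:35-15:10, 15:40-17:05.
Tomás ∩ Omar ∩ Grace ∩ Zane: 08:50-11:25, 11:35-13:00, 14:35-15:10, 15:40-17:05.
Summing the common windows: 155 + 85 + 35 + 85 = 360 minutes.

360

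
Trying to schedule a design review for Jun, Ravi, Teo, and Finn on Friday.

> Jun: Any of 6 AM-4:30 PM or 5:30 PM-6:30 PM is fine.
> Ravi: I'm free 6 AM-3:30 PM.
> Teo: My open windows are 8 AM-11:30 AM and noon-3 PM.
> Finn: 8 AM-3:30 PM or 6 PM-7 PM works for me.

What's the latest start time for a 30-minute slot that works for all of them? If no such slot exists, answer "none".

Jun ∩ Ravi: 06:00-15:30.
Jun ∩ Ravi ∩ Teo: 08:00-11:30, 12:00-15:00.
Jun ∩ Ravi ∩ Teo ∩ Finn: 08:00-11:30, 12:00-15:00.
The last common window of at least 30 minutes is 12:00-15:00; a 30-minute meeting can start as late as 14:30 and still end by 15:00.

14:30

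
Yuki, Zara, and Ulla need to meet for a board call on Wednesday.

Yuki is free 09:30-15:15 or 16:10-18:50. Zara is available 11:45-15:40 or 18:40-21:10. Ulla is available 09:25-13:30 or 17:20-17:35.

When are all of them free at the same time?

11:45-13:30

Yuki ∩ Zara: 11:45-15:15, 18:40-18:50.
Yuki ∩ Zara ∩ Ulla: 11:45-13:30.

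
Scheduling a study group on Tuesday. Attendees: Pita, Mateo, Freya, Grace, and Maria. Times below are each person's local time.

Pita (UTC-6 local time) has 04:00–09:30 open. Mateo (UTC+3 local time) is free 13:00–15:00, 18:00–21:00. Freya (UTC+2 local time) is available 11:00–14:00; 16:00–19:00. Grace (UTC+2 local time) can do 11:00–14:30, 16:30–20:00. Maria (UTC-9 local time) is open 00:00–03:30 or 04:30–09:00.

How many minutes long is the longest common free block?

Pita in UTC: 10:00-15:30 (add 6h to convert from UTC-6).
Mateo in UTC: 10:00-12:00, 15:00-18:00 (subtract 3h to convert from UTC+3).
Freya in UTC: 09:00-12:00, 14:00-17:00 (subtract 2h to convert from UTC+2).
Grace in UTC: 09:00-12:30, 14:30-18:00 (subtract 2h to convert from UTC+2).
Maria in UTC: 09:00-12:30, 13:30-18:00 (add 9h to convert from UTC-9).
Pita ∩ Mateo: 10:00-12:00, 15:00-15:30.
Pita ∩ Mateo ∩ Freya: 10:00-12:00, 15:00-15:30.
Pita ∩ Mateo ∩ Freya ∩ Grace: 10:00-12:00, 15:00-15:30.
Pita ∩ Mateo ∩ Freya ∩ Grace ∩ Maria: 10:00-12:00, 15:00-15:30.
The longest is 10:00-12:00 at 120 minutes.

120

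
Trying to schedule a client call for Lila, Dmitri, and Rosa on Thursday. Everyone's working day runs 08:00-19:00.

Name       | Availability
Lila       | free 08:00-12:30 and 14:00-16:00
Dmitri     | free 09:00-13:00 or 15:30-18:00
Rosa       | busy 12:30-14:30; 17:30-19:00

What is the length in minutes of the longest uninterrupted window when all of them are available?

Lila free: 08:00-12:30, 14:00-16:00.
Dmitri free: 09:00-13:00, 15:30-18:00.
Rosa free: 08:00-12:30, 14:30-17:30 (invert busy blocks within the working day).
Lila ∩ Dmitri: 09:00-12:30, 15:30-16:00.
Lila ∩ Dmitri ∩ Rosa: 09:00-12:30, 15:30-16:00.
The longest is 09:00-12:30 at 210 minutes.

210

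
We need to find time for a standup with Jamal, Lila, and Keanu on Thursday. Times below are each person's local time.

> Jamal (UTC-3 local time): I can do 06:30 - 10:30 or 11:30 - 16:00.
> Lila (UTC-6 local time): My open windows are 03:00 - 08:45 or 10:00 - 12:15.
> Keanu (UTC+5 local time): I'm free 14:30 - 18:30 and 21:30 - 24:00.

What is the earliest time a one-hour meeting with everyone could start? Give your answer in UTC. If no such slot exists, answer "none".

09:30

Jamal in UTC: 09:30-13:30, 14:30-19:00 (add 3h to convert from UTC-3).
Lila in UTC: 09:00-14:45, 16:00-18:15 (add 6h to convert from UTC-6).
Keanu in UTC: 09:30-13:30, 16:30-19:00 (subtract 5h to convert from UTC+5).
Jamal ∩ Lila: 09:30-13:30, 14:30-14:45, 16:00-18:15.
Jamal ∩ Lila ∩ Keanu: 09:30-13:30, 16:30-18:15.
Those are the intersection windows.
The first common window of at least 60 minutes is 09:30-13:30, so the earliest start is 09:30.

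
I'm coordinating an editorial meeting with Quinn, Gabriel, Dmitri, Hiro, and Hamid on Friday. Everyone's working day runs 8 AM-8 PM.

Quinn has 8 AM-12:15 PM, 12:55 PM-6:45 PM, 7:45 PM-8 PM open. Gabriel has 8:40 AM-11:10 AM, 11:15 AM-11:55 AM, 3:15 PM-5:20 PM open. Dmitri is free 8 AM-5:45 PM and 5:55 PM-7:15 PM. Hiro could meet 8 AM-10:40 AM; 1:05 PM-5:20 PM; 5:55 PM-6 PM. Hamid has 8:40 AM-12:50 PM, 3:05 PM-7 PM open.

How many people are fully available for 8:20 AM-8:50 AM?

Quinn, Dmitri, and Hiro can make the full 08:20-08:50 slot — that's 3.

3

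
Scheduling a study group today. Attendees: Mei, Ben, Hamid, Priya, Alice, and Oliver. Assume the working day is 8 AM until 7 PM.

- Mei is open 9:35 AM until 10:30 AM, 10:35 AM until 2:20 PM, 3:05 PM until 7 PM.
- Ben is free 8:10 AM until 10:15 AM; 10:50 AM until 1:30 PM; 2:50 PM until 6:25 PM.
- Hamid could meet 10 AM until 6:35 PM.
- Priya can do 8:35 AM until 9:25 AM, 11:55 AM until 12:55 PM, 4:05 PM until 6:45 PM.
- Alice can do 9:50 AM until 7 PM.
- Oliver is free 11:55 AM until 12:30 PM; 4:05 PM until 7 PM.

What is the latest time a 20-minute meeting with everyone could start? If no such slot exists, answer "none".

Mei ∩ Ben: 09:35-10:15, 10:50-13:30, 15:05-18:25.
Mei ∩ Ben ∩ Hamid: 10:00-10:15, 10:50-13:30, 15:05-18:25.
Mei ∩ Ben ∩ Hamid ∩ Priya: 11:55-12:55, 16:05-18:25.
Mei ∩ Ben ∩ Hamid ∩ Priya ∩ Alice: 11:55-12:55, 16:05-18:25.
Mei ∩ Ben ∩ Hamid ∩ Priya ∩ Alice ∩ Oliver: 11:55-12:30, 16:05-18:25.
Those are the intersection windows.
The last common window of at least 20 minutes is 16:05-18:25; a 20-minute meeting can start as late as 18:05 and still end by 18:25.

18:05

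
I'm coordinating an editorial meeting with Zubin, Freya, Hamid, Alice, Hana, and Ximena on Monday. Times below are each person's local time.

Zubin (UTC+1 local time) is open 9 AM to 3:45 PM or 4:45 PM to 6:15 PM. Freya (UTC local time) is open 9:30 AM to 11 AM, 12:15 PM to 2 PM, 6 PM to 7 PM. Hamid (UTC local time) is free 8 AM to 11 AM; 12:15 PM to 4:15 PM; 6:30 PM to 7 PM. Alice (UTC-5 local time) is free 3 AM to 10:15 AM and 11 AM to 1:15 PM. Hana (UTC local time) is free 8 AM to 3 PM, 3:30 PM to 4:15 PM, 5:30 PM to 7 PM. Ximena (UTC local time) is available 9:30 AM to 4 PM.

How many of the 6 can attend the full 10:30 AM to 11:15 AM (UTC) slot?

4

Zubin in UTC: 08:00-14:45, 15:45-17:15 (subtract 1h to convert from UTC+1).
Freya in UTC: 09:30-11:00, 12:15-14:00, 18:00-19:00.
Hamid in UTC: 08:00-11:00, 12:15-16:15, 18:30-19:00.
Alice in UTC: 08:00-15:15, 16:00-18:15 (add 5h to convert from UTC-5).
Hana in UTC: 08:00-15:00, 15:30-16:15, 17:30-19:00.
Ximena in UTC: 09:30-16:00.
Zubin, Alice, Hana, and Ximena can make the full 10:30-11:15 slot — that's 4.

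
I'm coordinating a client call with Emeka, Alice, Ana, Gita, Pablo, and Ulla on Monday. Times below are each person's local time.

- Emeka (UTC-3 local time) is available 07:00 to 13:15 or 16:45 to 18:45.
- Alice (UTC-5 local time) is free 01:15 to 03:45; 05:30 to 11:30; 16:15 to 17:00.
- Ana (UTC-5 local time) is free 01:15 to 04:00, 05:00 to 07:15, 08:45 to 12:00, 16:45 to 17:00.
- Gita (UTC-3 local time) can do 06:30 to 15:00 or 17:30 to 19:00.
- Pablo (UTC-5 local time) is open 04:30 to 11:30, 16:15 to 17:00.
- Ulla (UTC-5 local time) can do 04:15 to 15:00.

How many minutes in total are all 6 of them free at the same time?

255

Emeka in UTC: 10:00-16:15, 19:45-21:45 (add 3h to convert from UTC-3).
Alice in UTC: 06:15-08:45, 10:30-16:30, 21:15-22:00 (add 5h to convert from UTC-5).
Ana in UTC: 06:15-09:00, 10:00-12:15, 13:45-17:00, 21:45-22:00 (add 5h to convert from UTC-5).
Gita in UTC: 09:30-18:00, 20:30-22:00 (add 3h to convert from UTC-3).
Pablo in UTC: 09:30-16:30, 21:15-22:00 (add 5h to convert from UTC-5).
Ulla in UTC: 09:15-20:00 (add 5h to convert from UTC-5).
Emeka ∩ Alice: 10:30-16:15, 21:15-21:45.
Emeka ∩ Alice ∩ Ana: 10:30-12:15, 13:45-16:15.
Emeka ∩ Alice ∩ Ana ∩ Gita: 10:30-12:15, 13:45-16:15.
Emeka ∩ Alice ∩ Ana ∩ Gita ∩ Pablo: 10:30-12:15, 13:45-16:15.
Emeka ∩ Alice ∩ Ana ∩ Gita ∩ Pablo ∩ Ulla: 10:30-12:15, 13:45-16:15.
Summing the common windows: 105 + 150 = 255 minutes.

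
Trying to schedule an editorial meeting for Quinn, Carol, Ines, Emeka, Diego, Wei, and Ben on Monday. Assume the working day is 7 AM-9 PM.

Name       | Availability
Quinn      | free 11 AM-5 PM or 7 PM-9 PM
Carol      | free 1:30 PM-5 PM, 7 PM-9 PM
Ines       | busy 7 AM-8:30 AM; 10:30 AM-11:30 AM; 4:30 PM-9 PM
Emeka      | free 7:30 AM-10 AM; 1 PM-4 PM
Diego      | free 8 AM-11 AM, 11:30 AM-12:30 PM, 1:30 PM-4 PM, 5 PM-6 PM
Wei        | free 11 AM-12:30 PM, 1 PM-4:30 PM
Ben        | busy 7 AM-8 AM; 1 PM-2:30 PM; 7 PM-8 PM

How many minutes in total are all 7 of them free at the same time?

Quinn free: 11:00-17:00, 19:00-21:00.
Carol free: 13:30-17:00, 19:00-21:00.
Ines free: 08:30-10:30, 11:30-16:30 (invert busy blocks within the working day).
Emeka free: 07:30-10:00, 13:00-16:00.
Diego free: 08:00-11:00, 11:30-12:30, 13:30-16:00, 17:00-18:00.
Wei free: 11:00-12:30, 13:00-16:30.
Ben free: 08:00-13:00, 14:30-19:00, 20:00-21:00 (invert busy blocks within the working day).
Quinn ∩ Carol: 13:30-17:00, 19:00-21:00.
Quinn ∩ Carol ∩ Ines: 13:30-16:30.
Quinn ∩ Carol ∩ Ines ∩ Emeka: 13:30-16:00.
Quinn ∩ Carol ∩ Ines ∩ Emeka ∩ Diego: 13:30-16:00.
Quinn ∩ Carol ∩ Ines ∩ Emeka ∩ Diego ∩ Wei: 13:30-16:00.
Quinn ∩ Carol ∩ Ines ∩ Emeka ∩ Diego ∩ Wei ∩ Ben: 14:30-16:00.
That's a single block of 90 minutes.

90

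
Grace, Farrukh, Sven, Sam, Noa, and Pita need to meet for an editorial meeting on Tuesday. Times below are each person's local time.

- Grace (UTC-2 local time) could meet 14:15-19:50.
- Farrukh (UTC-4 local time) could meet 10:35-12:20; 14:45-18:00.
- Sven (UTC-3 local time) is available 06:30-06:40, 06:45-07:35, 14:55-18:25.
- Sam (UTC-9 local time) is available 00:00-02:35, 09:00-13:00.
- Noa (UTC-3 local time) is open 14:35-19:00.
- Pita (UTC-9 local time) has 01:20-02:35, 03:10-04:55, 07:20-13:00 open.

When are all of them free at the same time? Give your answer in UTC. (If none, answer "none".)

18:45-21:25

Grace in UTC: 16:15-21:50 (add 2h to convert from UTC-2).
Farrukh in UTC: 14:35-16:20, 18:45-22:00 (add 4h to convert from UTC-4).
Sven in UTC: 09:30-09:40, 09:45-10:35, 17:55-21:25 (add 3h to convert from UTC-3).
Sam in UTC: 09:00-11:35, 18:00-22:00 (add 9h to convert from UTC-9).
Noa in UTC: 17:35-22:00 (add 3h to convert from UTC-3).
Pita in UTC: 10:20-11:35, 12:10-13:55, 16:20-22:00 (add 9h to convert from UTC-9).
Grace ∩ Farrukh: 16:15-16:20, 18:45-21:50.
Grace ∩ Farrukh ∩ Sven: 18:45-21:25.
Grace ∩ Farrukh ∩ Sven ∩ Sam: 18:45-21:25.
Grace ∩ Farrukh ∩ Sven ∩ Sam ∩ Noa: 18:45-21:25.
Grace ∩ Farrukh ∩ Sven ∩ Sam ∩ Noa ∩ Pita: 18:45-21:25.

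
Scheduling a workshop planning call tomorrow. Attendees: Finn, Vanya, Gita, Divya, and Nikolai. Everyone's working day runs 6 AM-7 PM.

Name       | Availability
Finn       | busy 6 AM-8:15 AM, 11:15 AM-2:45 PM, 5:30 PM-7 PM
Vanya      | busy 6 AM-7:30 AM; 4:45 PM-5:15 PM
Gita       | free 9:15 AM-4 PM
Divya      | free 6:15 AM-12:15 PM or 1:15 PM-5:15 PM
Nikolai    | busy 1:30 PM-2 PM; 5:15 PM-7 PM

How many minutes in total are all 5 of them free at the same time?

Finn free: 08:15-11:15, 14:45-17:30 (invert busy blocks within the working day).
Vanya free: 07:30-16:45, 17:15-19:00 (invert busy blocks within the working day).
Gita free: 09:15-16:00.
Divya free: 06:15-12:15, 13:15-17:15.
Nikolai free: 06:00-13:30, 14:00-17:15 (invert busy blocks within the working day).
Finn ∩ Vanya: 08:15-11:15, 14:45-16:45, 17:15-17:30.
Finn ∩ Vanya ∩ Gita: 09:15-11:15, 14:45-16:00.
Finn ∩ Vanya ∩ Gita ∩ Divya: 09:15-11:15, 14:45-16:00.
Finn ∩ Vanya ∩ Gita ∩ Divya ∩ Nikolai: 09:15-11:15, 14:45-16:00.
Those are the intersection windows.
Summing the common windows: 120 + 75 = 195 minutes.

195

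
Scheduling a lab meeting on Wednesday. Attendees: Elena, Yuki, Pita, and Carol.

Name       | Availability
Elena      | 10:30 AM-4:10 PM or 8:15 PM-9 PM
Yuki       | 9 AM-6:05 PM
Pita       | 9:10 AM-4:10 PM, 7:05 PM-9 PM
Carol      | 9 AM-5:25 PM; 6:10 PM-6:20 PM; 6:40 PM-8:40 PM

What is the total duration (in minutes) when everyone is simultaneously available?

340

Elena ∩ Yuki: 10:30-16:10.
Elena ∩ Yuki ∩ Pita: 10:30-16:10.
Elena ∩ Yuki ∩ Pita ∩ Carol: 10:30-16:10.
Those are the intersection windows.
That's a single block of 340 minutes.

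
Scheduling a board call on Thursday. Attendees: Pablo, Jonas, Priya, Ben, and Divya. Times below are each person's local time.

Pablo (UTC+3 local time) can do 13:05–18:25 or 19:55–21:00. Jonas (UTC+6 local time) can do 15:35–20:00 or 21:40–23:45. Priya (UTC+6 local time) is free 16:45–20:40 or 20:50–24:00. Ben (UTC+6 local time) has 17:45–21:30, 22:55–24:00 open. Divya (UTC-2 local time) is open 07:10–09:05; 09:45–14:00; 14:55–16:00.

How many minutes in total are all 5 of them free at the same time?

Pablo in UTC: 10:05-15:25, 16:55-18:00 (subtract 3h to convert from UTC+3).
Jonas in UTC: 09:35-14:00, 15:40-17:45 (subtract 6h to convert from UTC+6).
Priya in UTC: 10:45-14:40, 14:50-18:00 (subtract 6h to convert from UTC+6).
Ben in UTC: 11:45-15:30, 16:55-18:00 (subtract 6h to convert from UTC+6).
Divya in UTC: 09:10-11:05, 11:45-16:00, 16:55-18:00 (add 2h to convert from UTC-2).
Pablo ∩ Jonas: 10:05-14:00, 16:55-17:45.
Pablo ∩ Jonas ∩ Priya: 10:45-14:00, 16:55-17:45.
Pablo ∩ Jonas ∩ Priya ∩ Ben: 11:45-14:00, 16:55-17:45.
Pablo ∩ Jonas ∩ Priya ∩ Ben ∩ Divya: 11:45-14:00, 16:55-17:45.
Those are the intersection windows.
Summing the common windows: 135 + 50 = 185 minutes.

185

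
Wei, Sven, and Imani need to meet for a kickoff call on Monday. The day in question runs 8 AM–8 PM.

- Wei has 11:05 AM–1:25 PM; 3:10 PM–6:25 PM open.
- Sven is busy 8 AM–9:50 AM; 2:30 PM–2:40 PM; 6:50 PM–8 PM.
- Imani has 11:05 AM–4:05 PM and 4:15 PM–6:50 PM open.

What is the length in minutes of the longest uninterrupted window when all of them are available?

140

Wei free: 11:05-13:25, 15:10-18:25.
Sven free: 09:50-14:30, 14:40-18:50 (invert busy blocks within the working day).
Imani free: 11:05-16:05, 16:15-18:50.
Wei ∩ Sven: 11:05-13:25, 15:10-18:25.
Wei ∩ Sven ∩ Imani: 11:05-13:25, 15:10-16:05, 16:15-18:25.
Those are the intersection windows.
The longest is 11:05-13:25 at 140 minutes.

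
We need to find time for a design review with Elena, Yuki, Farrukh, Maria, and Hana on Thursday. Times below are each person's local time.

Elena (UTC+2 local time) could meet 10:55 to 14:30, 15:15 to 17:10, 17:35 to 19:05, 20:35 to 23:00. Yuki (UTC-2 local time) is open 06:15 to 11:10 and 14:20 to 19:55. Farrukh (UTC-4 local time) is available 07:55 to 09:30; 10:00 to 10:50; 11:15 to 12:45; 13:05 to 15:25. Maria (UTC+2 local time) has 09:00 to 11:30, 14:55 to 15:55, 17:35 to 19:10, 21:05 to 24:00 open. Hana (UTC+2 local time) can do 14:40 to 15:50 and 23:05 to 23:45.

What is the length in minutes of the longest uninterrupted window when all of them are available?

Elena in UTC: 08:55-12:30, 13:15-15:10, 15:35-17:05, 18:35-21:00 (subtract 2h to convert from UTC+2).
Yuki in UTC: 08:15-13:10, 16:20-21:55 (add 2h to convert from UTC-2).
Farrukh in UTC: 11:55-13:30, 14:00-14:50, 15:15-16:45, 17:05-19:25 (add 4h to convert from UTC-4).
Maria in UTC: 07:00-09:30, 12:55-13:55, 15:35-17:10, 19:05-22:00 (subtract 2h to convert from UTC+2).
Hana in UTC: 12:40-13:50, 21:05-21:45 (subtract 2h to convert from UTC+2).
Elena ∩ Yuki: 08:55-12:30, 16:20-17:05, 18:35-21:00.
Elena ∩ Yuki ∩ Farrukh: 11:55-12:30, 16:20-16:45, 18:35-19:25.
Elena ∩ Yuki ∩ Farrukh ∩ Maria: 16:20-16:45, 19:05-19:25.
Elena ∩ Yuki ∩ Farrukh ∩ Maria ∩ Hana: ∅.
There is no time when everyone is free.
No common window exists, so the longest block is 0 minutes.

0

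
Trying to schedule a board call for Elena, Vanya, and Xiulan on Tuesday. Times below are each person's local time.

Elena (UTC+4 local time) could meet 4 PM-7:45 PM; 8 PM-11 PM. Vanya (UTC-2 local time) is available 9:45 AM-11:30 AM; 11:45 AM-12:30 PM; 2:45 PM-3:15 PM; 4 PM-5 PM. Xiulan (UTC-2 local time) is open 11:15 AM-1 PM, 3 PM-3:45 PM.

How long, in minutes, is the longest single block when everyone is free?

45

Elena in UTC: 12:00-15:45, 16:00-19:00 (subtract 4h to convert from UTC+4).
Vanya in UTC: 11:45-13:30, 13:45-14:30, 16:45-17:15, 18:00-19:00 (add 2h to convert from UTC-2).
Xiulan in UTC: 13:15-15:00, 17:00-17:45 (add 2h to convert from UTC-2).
Elena ∩ Vanya: 12:00-13:30, 13:45-14:30, 16:45-17:15, 18:00-19:00.
Elena ∩ Vanya ∩ Xiulan: 13:15-13:30, 13:45-14:30, 17:00-17:15.
So the common availability across everyone is 13:15-13:30, 13:45-14:30, 17:00-17:15.
The longest is 13:45-14:30 at 45 minutes.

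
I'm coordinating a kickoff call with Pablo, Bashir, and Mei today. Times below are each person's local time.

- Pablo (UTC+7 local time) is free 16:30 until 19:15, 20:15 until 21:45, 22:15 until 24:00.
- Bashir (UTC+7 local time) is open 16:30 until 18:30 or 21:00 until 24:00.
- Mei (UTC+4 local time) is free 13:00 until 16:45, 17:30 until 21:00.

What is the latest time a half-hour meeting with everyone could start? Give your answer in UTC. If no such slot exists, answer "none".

Pablo in UTC: 09:30-12:15, 13:15-14:45, 15:15-17:00 (subtract 7h to convert from UTC+7).
Bashir in UTC: 09:30-11:30, 14:00-17:00 (subtract 7h to convert from UTC+7).
Mei in UTC: 09:00-12:45, 13:30-17:00 (subtract 4h to convert from UTC+4).
Pablo ∩ Bashir: 09:30-11:30, 14:00-14:45, 15:15-17:00.
Pablo ∩ Bashir ∩ Mei: 09:30-11:30, 14:00-14:45, 15:15-17:00.
The last common window of at least 30 minutes is 15:15-17:00; a 30-minute meeting can start as late as 16:30 and still end by 17:00.

16:30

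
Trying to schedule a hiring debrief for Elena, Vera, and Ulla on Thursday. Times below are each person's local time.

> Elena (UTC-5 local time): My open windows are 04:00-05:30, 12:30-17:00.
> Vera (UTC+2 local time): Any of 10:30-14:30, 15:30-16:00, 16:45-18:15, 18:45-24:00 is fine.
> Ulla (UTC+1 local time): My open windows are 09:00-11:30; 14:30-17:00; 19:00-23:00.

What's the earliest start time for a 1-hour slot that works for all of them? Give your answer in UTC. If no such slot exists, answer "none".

Elena in UTC: 09:00-10:30, 17:30-22:00 (add 5h to convert from UTC-5).
Vera in UTC: 08:30-12:30, 13:30-14:00, 14:45-16:15, 16:45-22:00 (subtract 2h to convert from UTC+2).
Ulla in UTC: 08:00-10:30, 13:30-16:00, 18:00-22:00 (subtract 1h to convert from UTC+1).
Elena ∩ Vera: 09:00-10:30, 17:30-22:00.
Elena ∩ Vera ∩ Ulla: 09:00-10:30, 18:00-22:00.
So the common availability across everyone is 09:00-10:30, 18:00-22:00.
The first common window of at least 60 minutes is 09:00-10:30, so the earliest start is 09:00.

09:00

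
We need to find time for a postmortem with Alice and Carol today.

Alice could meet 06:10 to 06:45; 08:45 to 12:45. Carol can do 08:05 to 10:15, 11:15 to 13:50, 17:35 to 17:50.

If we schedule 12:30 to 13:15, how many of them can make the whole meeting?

Carol can make the full 12:30-13:15 slot — that's 1.

1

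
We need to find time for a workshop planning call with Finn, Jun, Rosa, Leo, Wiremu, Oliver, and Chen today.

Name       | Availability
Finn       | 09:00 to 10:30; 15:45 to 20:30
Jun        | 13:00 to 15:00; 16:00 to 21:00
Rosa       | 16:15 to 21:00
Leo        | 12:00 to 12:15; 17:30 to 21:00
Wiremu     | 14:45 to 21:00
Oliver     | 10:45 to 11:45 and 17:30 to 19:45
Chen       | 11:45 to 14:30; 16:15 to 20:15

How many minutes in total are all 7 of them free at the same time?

135

Finn ∩ Jun: 16:00-20:30.
Finn ∩ Jun ∩ Rosa: 16:15-20:30.
Finn ∩ Jun ∩ Rosa ∩ Leo: 17:30-20:30.
Finn ∩ Jun ∩ Rosa ∩ Leo ∩ Wiremu: 17:30-20:30.
Finn ∩ Jun ∩ Rosa ∩ Leo ∩ Wiremu ∩ Oliver: 17:30-19:45.
Finn ∩ Jun ∩ Rosa ∩ Leo ∩ Wiremu ∩ Oliver ∩ Chen: 17:30-19:45.
That's a single block of 135 minutes.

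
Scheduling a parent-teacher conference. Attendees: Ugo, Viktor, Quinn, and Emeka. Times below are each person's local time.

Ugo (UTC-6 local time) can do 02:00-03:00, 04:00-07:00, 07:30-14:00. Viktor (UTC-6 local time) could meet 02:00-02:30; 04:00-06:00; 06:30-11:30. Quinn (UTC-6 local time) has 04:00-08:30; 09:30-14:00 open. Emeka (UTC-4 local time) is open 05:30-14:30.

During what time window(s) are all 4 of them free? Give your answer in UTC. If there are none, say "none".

10:00-12:00, 12:30-13:00, 13:30-14:30, 15:30-17:30

Ugo in UTC: 08:00-09:00, 10:00-13:00, 13:30-20:00 (add 6h to convert from UTC-6).
Viktor in UTC: 08:00-08:30, 10:00-12:00, 12:30-17:30 (add 6h to convert from UTC-6).
Quinn in UTC: 10:00-14:30, 15:30-20:00 (add 6h to convert from UTC-6).
Emeka in UTC: 09:30-18:30 (add 4h to convert from UTC-4).
Ugo ∩ Viktor: 08:00-08:30, 10:00-12:00, 12:30-13:00, 13:30-17:30.
Ugo ∩ Viktor ∩ Quinn: 10:00-12:00, 12:30-13:00, 13:30-14:30, 15:30-17:30.
Ugo ∩ Viktor ∩ Quinn ∩ Emeka: 10:00-12:00, 12:30-13:00, 13:30-14:30, 15:30-17:30.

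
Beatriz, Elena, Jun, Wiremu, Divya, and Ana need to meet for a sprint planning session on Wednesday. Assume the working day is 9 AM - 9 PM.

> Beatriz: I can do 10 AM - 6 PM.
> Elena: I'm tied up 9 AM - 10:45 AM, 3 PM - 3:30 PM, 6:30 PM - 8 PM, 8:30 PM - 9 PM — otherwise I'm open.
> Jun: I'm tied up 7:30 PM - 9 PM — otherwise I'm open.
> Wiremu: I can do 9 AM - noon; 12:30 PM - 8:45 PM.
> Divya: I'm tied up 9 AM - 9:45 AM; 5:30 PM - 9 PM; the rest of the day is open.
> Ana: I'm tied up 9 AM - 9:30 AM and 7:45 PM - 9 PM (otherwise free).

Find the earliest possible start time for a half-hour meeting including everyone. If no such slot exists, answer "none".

Beatriz free: 10:00-18:00.
Elena free: 10:45-15:00, 15:30-18:30, 20:00-20:30 (invert busy blocks within the working day).
Jun free: 09:00-19:30 (invert busy blocks within the working day).
Wiremu free: 09:00-12:00, 12:30-20:45.
Divya free: 09:45-17:30 (invert busy blocks within the working day).
Ana free: 09:30-19:45 (invert busy blocks within the working day).
Beatriz ∩ Elena: 10:45-15:00, 15:30-18:00.
Beatriz ∩ Elena ∩ Jun: 10:45-15:00, 15:30-18:00.
Beatriz ∩ Elena ∩ Jun ∩ Wiremu: 10:45-12:00, 12:30-15:00, 15:30-18:00.
Beatriz ∩ Elena ∩ Jun ∩ Wiremu ∩ Divya: 10:45-12:00, 12:30-15:00, 15:30-17:30.
Beatriz ∩ Elena ∩ Jun ∩ Wiremu ∩ Divya ∩ Ana: 10:45-12:00, 12:30-15:00, 15:30-17:30.
So the common availability across everyone is 10:45-12:00, 12:30-15:00, 15:30-17:30.
The first common window of at least 30 minutes is 10:45-12:00, so the earliest start is 10:45.

10:45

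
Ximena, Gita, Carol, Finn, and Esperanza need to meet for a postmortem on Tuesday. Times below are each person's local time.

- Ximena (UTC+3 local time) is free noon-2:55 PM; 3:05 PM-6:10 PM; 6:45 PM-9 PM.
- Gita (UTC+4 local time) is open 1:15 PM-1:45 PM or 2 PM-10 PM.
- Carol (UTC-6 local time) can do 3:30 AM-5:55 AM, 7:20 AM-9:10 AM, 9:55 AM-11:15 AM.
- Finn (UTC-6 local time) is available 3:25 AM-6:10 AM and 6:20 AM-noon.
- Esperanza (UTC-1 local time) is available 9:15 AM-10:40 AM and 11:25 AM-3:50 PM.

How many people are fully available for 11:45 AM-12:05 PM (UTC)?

2

Ximena in UTC: 09:00-11:55, 12:05-15:10, 15:45-18:00 (subtract 3h to convert from UTC+3).
Gita in UTC: 09:15-09:45, 10:00-18:00 (subtract 4h to convert from UTC+4).
Carol in UTC: 09:30-11:55, 13:20-15:10, 15:55-17:15 (add 6h to convert from UTC-6).
Finn in UTC: 09:25-12:10, 12:20-18:00 (add 6h to convert from UTC-6).
Esperanza in UTC: 10:15-11:40, 12:25-16:50 (add 1h to convert from UTC-1).
Gita and Finn can make the full 11:45-12:05 slot — that's 2.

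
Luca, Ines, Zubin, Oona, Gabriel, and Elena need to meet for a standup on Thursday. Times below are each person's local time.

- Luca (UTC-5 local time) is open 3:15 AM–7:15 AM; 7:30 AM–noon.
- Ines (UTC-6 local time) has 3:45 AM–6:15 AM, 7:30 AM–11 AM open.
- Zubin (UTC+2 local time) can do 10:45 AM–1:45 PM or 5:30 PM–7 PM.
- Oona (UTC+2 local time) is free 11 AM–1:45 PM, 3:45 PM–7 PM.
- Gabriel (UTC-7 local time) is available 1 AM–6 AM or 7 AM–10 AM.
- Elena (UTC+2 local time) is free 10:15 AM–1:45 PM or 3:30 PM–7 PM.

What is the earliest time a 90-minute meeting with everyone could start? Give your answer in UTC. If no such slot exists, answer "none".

09:45

Luca in UTC: 08:15-12:15, 12:30-17:00 (add 5h to convert from UTC-5).
Ines in UTC: 09:45-12:15, 13:30-17:00 (add 6h to convert from UTC-6).
Zubin in UTC: 08:45-11:45, 15:30-17:00 (subtract 2h to convert from UTC+2).
Oona in UTC: 09:00-11:45, 13:45-17:00 (subtract 2h to convert from UTC+2).
Gabriel in UTC: 08:00-13:00, 14:00-17:00 (add 7h to convert from UTC-7).
Elena in UTC: 08:15-11:45, 13:30-17:00 (subtract 2h to convert from UTC+2).
Luca ∩ Ines: 09:45-12:15, 13:30-17:00.
Luca ∩ Ines ∩ Zubin: 09:45-11:45, 15:30-17:00.
Luca ∩ Ines ∩ Zubin ∩ Oona: 09:45-11:45, 15:30-17:00.
Luca ∩ Ines ∩ Zubin ∩ Oona ∩ Gabriel: 09:45-11:45, 15:30-17:00.
Luca ∩ Ines ∩ Zubin ∩ Oona ∩ Gabriel ∩ Elena: 09:45-11:45, 15:30-17:00.
So the common availability across everyone is 09:45-11:45, 15:30-17:00.
The first common window of at least 90 minutes is 09:45-11:45, so the earliest start is 09:45.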